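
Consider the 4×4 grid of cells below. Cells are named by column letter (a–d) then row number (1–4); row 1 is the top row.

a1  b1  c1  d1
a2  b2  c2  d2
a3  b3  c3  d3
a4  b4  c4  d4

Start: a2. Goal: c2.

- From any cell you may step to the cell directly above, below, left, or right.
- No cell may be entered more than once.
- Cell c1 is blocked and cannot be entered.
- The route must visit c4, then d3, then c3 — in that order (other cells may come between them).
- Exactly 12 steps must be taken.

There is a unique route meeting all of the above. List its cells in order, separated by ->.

a2 -> a1 -> b1 -> b2 -> b3 -> a3 -> a4 -> b4 -> c4 -> d4 -> d3 -> c3 -> c2

The waypoints must appear in the order c4, d3, c3, with no cell reused.
Route from a2: up to a1, right to b1, 2× down (reaching b3), left to a3, down to a4, 3× right (reaching d4), up to d3, left to c3, up to c2 — 12 moves in all.
Check: order respected (c4 at step 8, d3 at step 10, c3 at step 11); 12 moves as required.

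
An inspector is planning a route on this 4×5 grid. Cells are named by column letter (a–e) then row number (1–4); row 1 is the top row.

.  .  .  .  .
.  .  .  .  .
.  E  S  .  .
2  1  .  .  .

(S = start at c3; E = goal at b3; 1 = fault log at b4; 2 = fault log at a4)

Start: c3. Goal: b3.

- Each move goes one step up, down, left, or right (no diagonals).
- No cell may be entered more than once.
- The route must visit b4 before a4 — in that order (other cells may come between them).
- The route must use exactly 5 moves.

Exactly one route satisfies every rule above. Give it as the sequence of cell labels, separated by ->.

The waypoints must appear in the order b4, a4, with no cell reused.
Route from c3: down to c4, 2× left (reaching a4), up to a3, right to b3 — 5 moves in all.
Check: order respected (1 at step 2, 2 at step 3); 5 moves as required.

c3 -> c4 -> b4 -> a4 -> a3 -> b3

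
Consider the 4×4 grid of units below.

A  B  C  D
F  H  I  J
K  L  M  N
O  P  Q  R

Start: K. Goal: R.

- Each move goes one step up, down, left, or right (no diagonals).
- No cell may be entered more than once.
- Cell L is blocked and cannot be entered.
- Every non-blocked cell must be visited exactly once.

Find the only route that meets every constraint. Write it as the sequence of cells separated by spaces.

Need to visit all 15 open cells exactly once, starting at K and ending at R.
Route from K: down to O, 2× right (reaching Q), 2× up (reaching I), 2× left (reaching F), up to A, 3× right (reaching D), 3× down (reaching R) — 14 moves in all.
Check: all 15 open cells covered.

K O P Q M I H F A B C D J N R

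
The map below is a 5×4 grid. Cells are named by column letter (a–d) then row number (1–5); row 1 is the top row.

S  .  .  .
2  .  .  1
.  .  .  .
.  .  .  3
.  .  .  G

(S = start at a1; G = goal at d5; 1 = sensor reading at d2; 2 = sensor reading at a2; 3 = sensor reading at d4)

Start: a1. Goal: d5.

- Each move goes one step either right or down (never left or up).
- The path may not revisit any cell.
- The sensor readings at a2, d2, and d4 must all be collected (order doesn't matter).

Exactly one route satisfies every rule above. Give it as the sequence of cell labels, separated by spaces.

a1 a2 b2 c2 d2 d3 d4 d5

Moves only go right or down, so the column and row indices never decrease.
Route from a1: down 1 to a2, right 3 to d2, down 3 to d5 — 7 moves in all.
Check: all required cells visited.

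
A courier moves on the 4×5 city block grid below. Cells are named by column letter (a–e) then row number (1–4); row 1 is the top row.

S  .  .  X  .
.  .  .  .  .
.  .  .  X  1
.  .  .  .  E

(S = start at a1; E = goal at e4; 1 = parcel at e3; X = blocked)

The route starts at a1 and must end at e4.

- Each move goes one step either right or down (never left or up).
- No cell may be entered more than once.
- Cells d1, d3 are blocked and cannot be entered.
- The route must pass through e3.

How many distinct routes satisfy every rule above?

3

A right/down-only route from a1 to e4 makes exactly 3 down-moves and 4 right-moves in some order.
With no other constraints that would be C(7,3) = 35 routes.
Split at e3 and multiply the segment counts (each segment already excludes blocked cells): a1→e3: 3; e3→e4: 1; product = 3.
That gives 3 routes.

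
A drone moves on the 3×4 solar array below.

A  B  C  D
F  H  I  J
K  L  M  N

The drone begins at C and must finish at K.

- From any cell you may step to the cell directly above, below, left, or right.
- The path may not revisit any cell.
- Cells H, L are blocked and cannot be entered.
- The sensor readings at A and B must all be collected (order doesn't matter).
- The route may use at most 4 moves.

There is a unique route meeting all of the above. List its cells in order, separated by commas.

The 4-move cap with required stops at A, B leaves no slack for detours.
Route from C: left 2 to A, down 2 to K — 4 moves in all.
Check: all required cells visited; 4 ≤ 4 moves.

C, B, A, F, K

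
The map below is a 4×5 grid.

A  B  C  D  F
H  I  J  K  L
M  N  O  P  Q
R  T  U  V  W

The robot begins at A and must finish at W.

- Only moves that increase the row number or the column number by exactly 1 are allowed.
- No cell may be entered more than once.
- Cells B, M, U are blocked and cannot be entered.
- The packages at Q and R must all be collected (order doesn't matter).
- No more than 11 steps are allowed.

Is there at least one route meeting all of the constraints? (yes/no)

R is below but to the left of Q: going Q → R would need a leftward move and R → Q an upward move, so no right/down-only route can visit both required cells.

no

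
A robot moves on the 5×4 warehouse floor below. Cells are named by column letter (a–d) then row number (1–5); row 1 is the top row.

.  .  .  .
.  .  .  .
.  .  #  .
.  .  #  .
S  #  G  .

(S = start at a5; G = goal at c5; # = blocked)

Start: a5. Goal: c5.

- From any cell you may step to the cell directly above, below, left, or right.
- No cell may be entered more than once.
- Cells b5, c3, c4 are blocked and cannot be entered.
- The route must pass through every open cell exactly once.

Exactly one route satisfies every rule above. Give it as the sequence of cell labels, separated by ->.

Need to visit all 17 open cells exactly once, starting at a5 and ending at c5.
Cell d3 has only two open neighbours (d2 and d4), so the path must pass straight through it: one of those is the cell it's entered from and the other is where it exits.
Route from a5: up to a4, right to b4, up to b3, left to a3, 2× up (reaching a1), right to b1, down to b2, right to c2, up to c1, right to d1, 4× down (reaching d5), left to c5 — 16 moves in all.
Check: all 17 open cells covered.

a5 -> a4 -> b4 -> b3 -> a3 -> a2 -> a1 -> b1 -> b2 -> c2 -> c1 -> d1 -> d2 -> d3 -> d4 -> d5 -> c5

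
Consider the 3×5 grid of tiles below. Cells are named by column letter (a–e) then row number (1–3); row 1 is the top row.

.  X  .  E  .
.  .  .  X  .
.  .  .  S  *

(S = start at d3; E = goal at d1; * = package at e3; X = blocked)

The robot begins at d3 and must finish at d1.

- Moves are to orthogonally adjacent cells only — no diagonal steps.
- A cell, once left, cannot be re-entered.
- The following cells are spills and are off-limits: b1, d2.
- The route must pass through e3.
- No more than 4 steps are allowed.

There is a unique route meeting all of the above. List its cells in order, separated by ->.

Any route must reach e3 and still end at d1 within 4 moves, so the order of the required stops is forced.
Route from d3: right to e3, 2× up (reaching e1), left to d1 — 4 moves in all.
Check: all required cells visited; 4 ≤ 4 moves.

d3 -> e3 -> e2 -> e1 -> d1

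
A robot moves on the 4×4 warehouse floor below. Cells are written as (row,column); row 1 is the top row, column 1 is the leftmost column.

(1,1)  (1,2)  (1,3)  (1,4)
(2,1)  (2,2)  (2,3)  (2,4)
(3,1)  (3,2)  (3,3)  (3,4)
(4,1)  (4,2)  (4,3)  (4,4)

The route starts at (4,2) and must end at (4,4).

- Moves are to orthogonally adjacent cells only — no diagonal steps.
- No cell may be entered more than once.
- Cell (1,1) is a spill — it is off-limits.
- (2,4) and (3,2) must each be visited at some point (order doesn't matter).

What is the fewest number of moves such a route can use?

6

Any route passes through (2,4) and (3,2) in some order between (4,2) and (4,4). Summing Manhattan distances along each leg and taking the cheapest ordering ((4,2) → (3,2) → (2,4) → (4,4)) gives a lower bound of 1 + 3 + 2 = 6 moves.
A route of 6 moves achieves this: (4,2) → (3,2) → (2,2) → (2,3) → (2,4) → (3,4) → (4,4).
Since 6 matches the lower bound, it is optimal.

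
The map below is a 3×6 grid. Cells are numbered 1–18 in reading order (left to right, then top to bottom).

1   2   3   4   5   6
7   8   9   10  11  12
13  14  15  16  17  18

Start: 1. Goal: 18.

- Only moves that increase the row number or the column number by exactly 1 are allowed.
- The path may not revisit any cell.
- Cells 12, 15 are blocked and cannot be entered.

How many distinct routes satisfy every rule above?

A right/down-only route from 1 to 18 makes exactly 2 down-moves and 5 right-moves in some order.
With no other constraints that would be C(7,2) = 21 routes.
Subtract routes through each blocked cell (inclusion–exclusion for overlaps): − through 12: 6 − through 15: 6 → 9.
That gives 9 routes.

9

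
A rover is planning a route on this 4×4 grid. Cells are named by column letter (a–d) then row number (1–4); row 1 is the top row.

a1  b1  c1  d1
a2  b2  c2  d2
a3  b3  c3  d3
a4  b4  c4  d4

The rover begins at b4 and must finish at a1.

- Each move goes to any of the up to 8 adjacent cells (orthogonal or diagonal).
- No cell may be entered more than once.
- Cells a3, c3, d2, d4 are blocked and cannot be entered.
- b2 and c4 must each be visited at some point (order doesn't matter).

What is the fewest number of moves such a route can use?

Any route passes through b2 and c4 in some order between b4 and a1. Summing Chebyshev distances along each leg and taking the cheapest ordering (b4 → c4 → b2 → a1) gives a lower bound of 1 + 2 + 1 = 4 moves.
A route of 4 moves achieves this: b4 → c4 → b3 → b2 → a1.
Since 4 matches the lower bound, it is optimal.

4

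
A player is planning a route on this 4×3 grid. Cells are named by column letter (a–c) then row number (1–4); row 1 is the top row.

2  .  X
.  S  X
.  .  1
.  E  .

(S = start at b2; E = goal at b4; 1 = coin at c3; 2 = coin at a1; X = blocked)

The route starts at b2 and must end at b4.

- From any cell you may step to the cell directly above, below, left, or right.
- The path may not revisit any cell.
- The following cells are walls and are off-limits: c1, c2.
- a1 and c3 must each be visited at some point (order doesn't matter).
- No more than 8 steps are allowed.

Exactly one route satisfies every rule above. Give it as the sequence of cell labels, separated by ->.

Any route must reach a1 and c3 and still end at b4 within 8 moves, so the order of the required stops is forced.
Route from b2: up 1 to b1, left 1 to a1, down 2 to a3, right 2 to c3, down 1 to c4, left 1 to b4 — 8 moves in all.
Check: all required cells visited; 8 ≤ 8 moves.

b2 -> b1 -> a1 -> a2 -> a3 -> b3 -> c3 -> c4 -> b4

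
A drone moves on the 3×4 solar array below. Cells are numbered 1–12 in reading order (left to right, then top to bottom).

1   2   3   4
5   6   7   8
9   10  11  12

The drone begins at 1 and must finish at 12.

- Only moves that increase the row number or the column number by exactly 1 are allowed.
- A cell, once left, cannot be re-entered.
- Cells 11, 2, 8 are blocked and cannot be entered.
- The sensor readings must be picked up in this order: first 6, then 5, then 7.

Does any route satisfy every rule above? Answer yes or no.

5 lies to the left of 6, so going from 6 to 5 would need a leftward move — but moves only go right/down, so 6 cannot be visited before 5.

no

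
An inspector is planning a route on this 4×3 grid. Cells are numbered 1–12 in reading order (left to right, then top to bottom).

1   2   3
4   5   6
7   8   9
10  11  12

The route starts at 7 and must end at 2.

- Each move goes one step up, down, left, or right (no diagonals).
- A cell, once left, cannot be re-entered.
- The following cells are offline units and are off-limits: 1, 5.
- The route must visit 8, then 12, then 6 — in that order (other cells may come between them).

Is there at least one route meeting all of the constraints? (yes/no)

One route that works: 7 → 8 → 11 → 12 → 9 → 6 → 3 → 2.

yes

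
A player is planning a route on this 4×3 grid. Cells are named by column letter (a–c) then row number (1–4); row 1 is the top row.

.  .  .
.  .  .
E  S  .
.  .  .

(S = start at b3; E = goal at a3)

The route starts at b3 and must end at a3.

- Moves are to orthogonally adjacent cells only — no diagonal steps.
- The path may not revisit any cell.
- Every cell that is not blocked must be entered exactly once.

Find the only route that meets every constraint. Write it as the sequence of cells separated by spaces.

Need to visit all 12 open cells exactly once, starting at b3 and ending at a3.
Cell a1 has only two open neighbours (a2 and b1), so the path must pass straight through it: one of those is the cell it's entered from and the other is where it exits.
Route from b3: up to b2, left to a2, up to a1, 2× right (reaching c1), 3× down (reaching c4), 2× left (reaching a4), up to a3 — 11 moves in all.
Check: all 12 open cells covered.

b3 b2 a2 a1 b1 c1 c2 c3 c4 b4 a4 a3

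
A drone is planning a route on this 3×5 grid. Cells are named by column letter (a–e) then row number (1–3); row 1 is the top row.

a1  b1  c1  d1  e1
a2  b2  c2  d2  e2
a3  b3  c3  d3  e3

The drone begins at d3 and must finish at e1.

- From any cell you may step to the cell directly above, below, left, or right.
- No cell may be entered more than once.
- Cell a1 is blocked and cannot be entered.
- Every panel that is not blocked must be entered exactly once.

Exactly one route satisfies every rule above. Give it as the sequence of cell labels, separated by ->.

d3 -> e3 -> e2 -> d2 -> c2 -> c3 -> b3 -> a3 -> a2 -> b2 -> b1 -> c1 -> d1 -> e1

Need to visit all 14 open cells exactly once, starting at d3 and ending at e1.
Cell b1 has only two open neighbours (b2 and c1), so the path must pass straight through it: one of those is the cell it's entered from and the other is where it exits.
Route from d3: right 1 to e3, up 1 to e2, left 2 to c2, down 1 to c3, left 2 to a3, up 1 to a2, right 1 to b2, up 1 to b1, right 3 to e1 — 13 moves in all.
Check: all 14 open cells covered.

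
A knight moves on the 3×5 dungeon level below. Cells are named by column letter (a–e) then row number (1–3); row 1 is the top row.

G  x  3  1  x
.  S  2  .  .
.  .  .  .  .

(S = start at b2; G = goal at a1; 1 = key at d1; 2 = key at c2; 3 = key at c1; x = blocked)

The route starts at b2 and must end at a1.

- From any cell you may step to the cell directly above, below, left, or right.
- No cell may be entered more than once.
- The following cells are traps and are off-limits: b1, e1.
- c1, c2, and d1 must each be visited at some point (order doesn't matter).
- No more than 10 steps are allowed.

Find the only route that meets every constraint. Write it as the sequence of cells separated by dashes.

The 10-move cap with required stops at c1, c2, d1 leaves no slack for detours.
Route from b2: right 1 to c2, up 1 to c1, right 1 to d1, down 2 to d3, left 3 to a3, up 2 to a1 — 10 moves in all.
Check: all required cells visited; 10 ≤ 10 moves.

b2 - c2 - c1 - d1 - d2 - d3 - c3 - b3 - a3 - a2 - a1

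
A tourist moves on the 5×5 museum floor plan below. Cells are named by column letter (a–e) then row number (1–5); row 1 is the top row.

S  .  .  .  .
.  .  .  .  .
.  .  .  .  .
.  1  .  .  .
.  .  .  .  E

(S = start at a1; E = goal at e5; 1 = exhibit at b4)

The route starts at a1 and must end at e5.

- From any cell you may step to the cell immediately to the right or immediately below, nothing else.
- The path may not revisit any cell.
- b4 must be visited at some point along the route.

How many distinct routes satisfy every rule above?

A right/down-only route from a1 to e5 makes exactly 4 down-moves and 4 right-moves in some order.
With no other constraints that would be C(8,4) = 70 routes.
Split at b4 and multiply the segment counts: a1→b4: 4; b4→e5: 4; product = 16.
That gives 16 routes.

16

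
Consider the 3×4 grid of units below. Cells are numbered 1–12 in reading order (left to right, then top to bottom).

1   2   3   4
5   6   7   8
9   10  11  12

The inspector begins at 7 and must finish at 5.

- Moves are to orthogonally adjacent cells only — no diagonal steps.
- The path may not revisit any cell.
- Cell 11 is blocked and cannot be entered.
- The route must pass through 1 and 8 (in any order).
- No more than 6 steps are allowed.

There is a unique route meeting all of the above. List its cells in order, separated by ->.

7 -> 8 -> 4 -> 3 -> 2 -> 1 -> 5

The 6-move cap with required stops at 1, 8 leaves no slack for detours.
Route from 7: right to 8, up to 4, 3× left (reaching 1), down to 5 — 6 moves in all.
Check: all required cells visited; 6 ≤ 6 moves.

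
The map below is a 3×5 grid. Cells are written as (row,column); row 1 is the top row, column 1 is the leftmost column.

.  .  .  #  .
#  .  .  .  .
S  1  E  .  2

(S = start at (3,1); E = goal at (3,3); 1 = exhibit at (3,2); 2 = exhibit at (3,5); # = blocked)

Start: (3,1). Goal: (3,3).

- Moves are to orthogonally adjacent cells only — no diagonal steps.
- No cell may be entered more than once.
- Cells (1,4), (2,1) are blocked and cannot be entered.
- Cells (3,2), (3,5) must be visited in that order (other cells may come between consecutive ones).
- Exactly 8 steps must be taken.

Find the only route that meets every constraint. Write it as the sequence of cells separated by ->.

The waypoints must appear in the order (3,2), (3,5), with no cell reused.
Route from (3,1): right 1 to (3,2), up 1 to (2,2), right 3 to (2,5), down 1 to (3,5), left 2 to (3,3) — 8 moves in all.
Check: order respected (1 at step 1, 2 at step 6); 8 moves as required.

(3,1) -> (3,2) -> (2,2) -> (2,3) -> (2,4) -> (2,5) -> (3,5) -> (3,4) -> (3,3)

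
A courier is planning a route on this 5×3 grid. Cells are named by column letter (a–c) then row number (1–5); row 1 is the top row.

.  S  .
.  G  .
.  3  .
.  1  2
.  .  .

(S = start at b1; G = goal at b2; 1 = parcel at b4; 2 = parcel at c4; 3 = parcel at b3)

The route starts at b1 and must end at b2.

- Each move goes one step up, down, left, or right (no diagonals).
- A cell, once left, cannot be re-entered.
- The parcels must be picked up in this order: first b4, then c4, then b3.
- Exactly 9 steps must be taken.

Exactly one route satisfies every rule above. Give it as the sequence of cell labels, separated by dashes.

The waypoints must appear in the order b4, c4, b3, with no cell reused.
Route from b1: left 1 to a1, down 3 to a4, right 2 to c4, up 1 to c3, left 1 to b3, up 1 to b2 — 9 moves in all.
Check: order respected (1 at step 5, 2 at step 6, 3 at step 8); 9 moves as required.

b1 - a1 - a2 - a3 - a4 - b4 - c4 - c3 - b3 - b2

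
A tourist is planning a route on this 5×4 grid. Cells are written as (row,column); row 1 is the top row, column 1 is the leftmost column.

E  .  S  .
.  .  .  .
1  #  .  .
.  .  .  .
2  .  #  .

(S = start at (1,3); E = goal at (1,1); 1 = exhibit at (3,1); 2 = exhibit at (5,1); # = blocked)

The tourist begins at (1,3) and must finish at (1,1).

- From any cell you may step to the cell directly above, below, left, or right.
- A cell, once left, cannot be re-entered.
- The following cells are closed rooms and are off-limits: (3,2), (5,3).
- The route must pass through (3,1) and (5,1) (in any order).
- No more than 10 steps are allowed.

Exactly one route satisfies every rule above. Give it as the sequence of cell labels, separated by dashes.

The budget equals the shortest possible length, so every move has to be on a shortest route through the required cells.
Route from (1,3): down 3 to (4,3), left 1 to (4,2), down 1 to (5,2), left 1 to (5,1), up 4 to (1,1) — 10 moves in all.
Check: all required cells visited; 10 ≤ 10 moves.

(1,3) - (2,3) - (3,3) - (4,3) - (4,2) - (5,2) - (5,1) - (4,1) - (3,1) - (2,1) - (1,1)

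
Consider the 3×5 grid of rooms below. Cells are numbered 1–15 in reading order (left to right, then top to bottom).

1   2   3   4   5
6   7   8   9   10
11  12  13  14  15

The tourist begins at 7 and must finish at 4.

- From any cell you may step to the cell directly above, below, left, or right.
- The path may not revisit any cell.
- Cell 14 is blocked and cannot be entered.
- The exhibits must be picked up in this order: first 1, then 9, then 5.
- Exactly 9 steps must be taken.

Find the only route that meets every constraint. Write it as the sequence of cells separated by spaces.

7 6 1 2 3 8 9 10 5 4

The waypoints must appear in the order 1, 9, 5, with no cell reused.
Route from 7: left to 6, up to 1, 2× right (reaching 3), down to 8, 2× right (reaching 10), up to 5, left to 4 — 9 moves in all.
Check: order respected (1 at step 2, 9 at step 6, 5 at step 8); 9 moves as required.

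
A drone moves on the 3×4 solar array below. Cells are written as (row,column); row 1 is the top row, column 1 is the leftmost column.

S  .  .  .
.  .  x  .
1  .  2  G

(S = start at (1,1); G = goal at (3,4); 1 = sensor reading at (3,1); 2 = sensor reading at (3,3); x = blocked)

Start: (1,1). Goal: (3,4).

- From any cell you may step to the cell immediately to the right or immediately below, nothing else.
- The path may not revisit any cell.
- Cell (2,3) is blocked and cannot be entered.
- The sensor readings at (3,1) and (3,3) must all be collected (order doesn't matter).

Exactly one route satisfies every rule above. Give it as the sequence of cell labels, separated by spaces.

(1,1) (2,1) (3,1) (3,2) (3,3) (3,4)

Moves only go right or down, so the column and row indices never decrease.
Route from (1,1): 2× down (reaching (3,1)), 3× right (reaching (3,4)) — 5 moves in all.
Check: all required cells visited.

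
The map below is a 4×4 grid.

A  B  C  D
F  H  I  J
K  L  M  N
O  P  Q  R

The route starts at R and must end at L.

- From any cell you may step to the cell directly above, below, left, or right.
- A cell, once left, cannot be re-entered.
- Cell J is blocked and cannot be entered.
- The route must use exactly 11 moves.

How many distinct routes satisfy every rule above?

Need simple routes of exactly 11 moves from R to L (Manhattan distance 3, so 4 moves are spent on a detour and 4 undoing it).
Branch systematically from the start, pruning whenever the remaining move budget drops below the Manhattan distance to L or differs from it in parity. Grouping the completions by first move — via N: 4; via Q: 7 — and summing: 4 + 7 = 11.
That gives 11 routes.

11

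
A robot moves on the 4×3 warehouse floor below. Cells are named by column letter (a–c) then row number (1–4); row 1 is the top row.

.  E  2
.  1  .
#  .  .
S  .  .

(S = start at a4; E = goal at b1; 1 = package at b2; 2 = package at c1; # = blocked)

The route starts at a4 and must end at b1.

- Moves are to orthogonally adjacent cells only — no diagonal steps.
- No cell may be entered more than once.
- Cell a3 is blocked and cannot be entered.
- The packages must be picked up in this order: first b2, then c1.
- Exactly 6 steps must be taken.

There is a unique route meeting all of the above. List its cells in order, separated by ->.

The waypoints must appear in the order b2, c1, with no cell reused.
Route from a4: right 1 to b4, up 2 to b2, right 1 to c2, up 1 to c1, left 1 to b1 — 6 moves in all.
Check: order respected (1 at step 3, 2 at step 5); 6 moves as required.

a4 -> b4 -> b3 -> b2 -> c2 -> c1 -> b1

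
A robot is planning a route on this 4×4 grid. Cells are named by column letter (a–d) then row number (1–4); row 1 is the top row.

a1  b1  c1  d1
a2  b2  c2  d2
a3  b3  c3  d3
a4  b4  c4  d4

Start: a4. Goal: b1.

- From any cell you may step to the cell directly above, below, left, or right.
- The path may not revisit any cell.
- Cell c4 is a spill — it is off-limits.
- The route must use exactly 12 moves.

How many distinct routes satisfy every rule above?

3

Need simple routes of exactly 12 moves from a4 to b1 (Manhattan distance 4, so 4 moves are spent on a detour and 4 undoing it).
Enumerating: a4 a3 b3 c3 d3 d2 d1 c1 c2 b2 a2 a1 b1 | a4 b4 b3 a3 a2 b2 c2 c3 d3 d2 d1 c1 b1 | a4 b4 b3 c3 d3 d2 d1 c1 c2 b2 a2 a1 b1.
That gives 3 routes.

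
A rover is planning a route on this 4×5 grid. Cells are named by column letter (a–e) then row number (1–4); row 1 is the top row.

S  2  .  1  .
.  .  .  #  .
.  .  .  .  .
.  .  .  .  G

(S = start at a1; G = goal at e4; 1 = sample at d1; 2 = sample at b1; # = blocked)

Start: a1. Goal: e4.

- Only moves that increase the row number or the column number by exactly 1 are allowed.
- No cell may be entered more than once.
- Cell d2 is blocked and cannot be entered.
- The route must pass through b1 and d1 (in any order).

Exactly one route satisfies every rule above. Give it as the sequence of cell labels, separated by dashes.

Moves only go right or down, so the column and row indices never decrease.
Route from a1: right 4 to e1, down 3 to e4 — 7 moves in all.
Check: all required cells visited.

a1 - b1 - c1 - d1 - e1 - e2 - e3 - e4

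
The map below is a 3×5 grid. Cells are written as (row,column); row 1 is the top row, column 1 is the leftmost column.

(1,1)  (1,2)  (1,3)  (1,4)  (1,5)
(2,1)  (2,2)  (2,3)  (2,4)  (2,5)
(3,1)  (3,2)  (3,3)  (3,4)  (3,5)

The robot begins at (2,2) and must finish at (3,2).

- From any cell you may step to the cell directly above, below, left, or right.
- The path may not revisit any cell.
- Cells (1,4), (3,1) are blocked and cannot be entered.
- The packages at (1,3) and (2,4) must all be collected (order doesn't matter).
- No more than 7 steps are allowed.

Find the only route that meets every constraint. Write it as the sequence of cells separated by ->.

The 7-move cap with required stops at (1,3), (2,4) leaves no slack for detours.
Route from (2,2): up 1 to (1,2), right 1 to (1,3), down 1 to (2,3), right 1 to (2,4), down 1 to (3,4), left 2 to (3,2) — 7 moves in all.
Check: all required cells visited; 7 ≤ 7 moves.

(2,2) -> (1,2) -> (1,3) -> (2,3) -> (2,4) -> (3,4) -> (3,3) -> (3,2)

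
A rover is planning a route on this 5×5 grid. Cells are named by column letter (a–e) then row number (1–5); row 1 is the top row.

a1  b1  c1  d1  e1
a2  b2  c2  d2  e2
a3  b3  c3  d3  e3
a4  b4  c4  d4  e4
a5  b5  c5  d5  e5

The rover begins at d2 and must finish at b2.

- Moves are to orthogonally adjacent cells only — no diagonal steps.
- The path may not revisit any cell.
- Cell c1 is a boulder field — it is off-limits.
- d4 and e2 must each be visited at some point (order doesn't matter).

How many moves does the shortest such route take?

8

Any route passes through d4 and e2 in some order between d2 and b2. Summing Manhattan distances along each leg and taking the cheapest ordering (d2 → e2 → d4 → b2) gives a lower bound of 1 + 3 + 4 = 8 moves.
A route of 8 moves achieves this: d2 → e2 → e3 → e4 → d4 → d3 → c3 → c2 → b2.
Since 8 matches the lower bound, it is optimal.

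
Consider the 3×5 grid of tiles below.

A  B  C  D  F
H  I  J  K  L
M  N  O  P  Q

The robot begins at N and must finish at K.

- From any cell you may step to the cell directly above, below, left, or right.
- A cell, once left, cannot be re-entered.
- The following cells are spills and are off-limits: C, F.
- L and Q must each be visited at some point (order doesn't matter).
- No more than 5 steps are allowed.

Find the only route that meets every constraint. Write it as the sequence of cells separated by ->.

N -> O -> P -> Q -> L -> K

The budget equals the shortest possible length, so every move has to be on a shortest route through the required cells.
Route from N: 3× right (reaching Q), up to L, left to K — 5 moves in all.
Check: all required cells visited; 5 ≤ 5 moves.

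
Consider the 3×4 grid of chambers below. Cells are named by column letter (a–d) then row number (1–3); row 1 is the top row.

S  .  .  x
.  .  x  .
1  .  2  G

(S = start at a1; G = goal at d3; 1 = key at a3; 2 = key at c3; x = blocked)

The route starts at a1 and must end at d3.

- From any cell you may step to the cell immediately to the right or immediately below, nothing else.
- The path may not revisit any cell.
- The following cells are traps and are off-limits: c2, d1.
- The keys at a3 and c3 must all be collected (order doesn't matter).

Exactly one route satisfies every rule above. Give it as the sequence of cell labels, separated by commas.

Moves only go right or down, so the column and row indices never decrease.
Route from a1: down 2 to a3, right 3 to d3 — 5 moves in all.
Check: all required cells visited.

a1, a2, a3, b3, c3, d3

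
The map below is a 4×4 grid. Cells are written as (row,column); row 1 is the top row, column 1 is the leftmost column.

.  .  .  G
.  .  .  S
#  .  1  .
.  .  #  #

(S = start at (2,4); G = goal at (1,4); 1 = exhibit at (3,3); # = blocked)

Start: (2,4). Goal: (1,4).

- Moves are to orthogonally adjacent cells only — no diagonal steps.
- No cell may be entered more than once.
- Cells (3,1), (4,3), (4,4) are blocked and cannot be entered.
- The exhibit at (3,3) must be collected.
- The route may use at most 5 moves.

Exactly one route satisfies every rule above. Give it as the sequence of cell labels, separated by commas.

(2,4), (3,4), (3,3), (2,3), (1,3), (1,4)

Any route must reach (3,3) and still end at (1,4) within 5 moves, so the order of the required stops is forced.
Route from (2,4): down 1 to (3,4), left 1 to (3,3), up 2 to (1,3), right 1 to (1,4) — 5 moves in all.
Check: all required cells visited; 5 ≤ 5 moves.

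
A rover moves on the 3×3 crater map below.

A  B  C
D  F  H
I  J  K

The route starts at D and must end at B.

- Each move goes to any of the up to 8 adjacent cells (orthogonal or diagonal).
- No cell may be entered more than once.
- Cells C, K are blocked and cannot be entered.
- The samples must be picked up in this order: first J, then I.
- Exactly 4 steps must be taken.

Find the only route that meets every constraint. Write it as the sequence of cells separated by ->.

D -> J -> I -> F -> B

The waypoints must appear in the order J, I, with no cell reused.
Route from D: down-right to J, left to I, up-right to F, up to B — 4 moves in all.
Check: order respected (J at step 1, I at step 2); 4 moves as required.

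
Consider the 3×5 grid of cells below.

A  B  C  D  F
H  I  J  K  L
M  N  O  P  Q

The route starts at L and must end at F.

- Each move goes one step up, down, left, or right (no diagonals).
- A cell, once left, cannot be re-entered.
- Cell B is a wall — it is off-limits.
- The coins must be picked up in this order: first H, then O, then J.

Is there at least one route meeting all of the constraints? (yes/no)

Ignoring the required order, 3 revisit-free routes from L to F pass through all of H, O, and J; the waypoint orders that occur are O → H → J (3) — never H → O → J.

no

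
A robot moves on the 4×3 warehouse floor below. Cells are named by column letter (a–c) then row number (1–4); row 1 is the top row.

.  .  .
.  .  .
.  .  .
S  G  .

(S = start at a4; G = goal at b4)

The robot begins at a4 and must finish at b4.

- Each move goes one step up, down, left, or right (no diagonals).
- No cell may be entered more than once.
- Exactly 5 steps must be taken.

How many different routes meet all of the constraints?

2

Need simple routes of exactly 5 moves from a4 to b4 (Manhattan distance 1, so 2 moves are spent on a detour and 2 undoing it).
Enumerating: a4 a3 a2 b2 b3 b4 | a4 a3 b3 c3 c4 b4.
That gives 2 routes.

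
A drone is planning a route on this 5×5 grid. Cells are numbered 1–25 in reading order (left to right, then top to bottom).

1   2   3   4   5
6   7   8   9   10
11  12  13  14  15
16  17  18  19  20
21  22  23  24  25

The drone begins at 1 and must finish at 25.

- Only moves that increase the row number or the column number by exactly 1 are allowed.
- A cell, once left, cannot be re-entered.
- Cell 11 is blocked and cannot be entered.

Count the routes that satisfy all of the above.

55

A right/down-only route from 1 to 25 makes exactly 4 down-moves and 4 right-moves in some order.
With no other constraints that would be C(8,4) = 70 routes.
Subtract routes through each blocked cell (inclusion–exclusion for overlaps): − through 11: 15 → 55.
That gives 55 routes.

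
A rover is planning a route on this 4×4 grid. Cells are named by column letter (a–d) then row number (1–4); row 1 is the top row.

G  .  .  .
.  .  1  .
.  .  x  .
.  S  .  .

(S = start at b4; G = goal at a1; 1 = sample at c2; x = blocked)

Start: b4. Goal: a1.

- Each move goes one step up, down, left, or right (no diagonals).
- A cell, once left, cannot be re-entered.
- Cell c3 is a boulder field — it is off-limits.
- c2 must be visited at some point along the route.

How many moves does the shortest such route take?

Any route passes through c2 somewhere between b4 and a1. Summing Manhattan distances along the two legs (b4 → c2 → a1) gives a lower bound of 3 + 3 = 6 moves.
A route of 6 moves achieves this: b4 → b3 → b2 → c2 → c1 → b1 → a1.
Since 6 matches the lower bound, it is optimal.

6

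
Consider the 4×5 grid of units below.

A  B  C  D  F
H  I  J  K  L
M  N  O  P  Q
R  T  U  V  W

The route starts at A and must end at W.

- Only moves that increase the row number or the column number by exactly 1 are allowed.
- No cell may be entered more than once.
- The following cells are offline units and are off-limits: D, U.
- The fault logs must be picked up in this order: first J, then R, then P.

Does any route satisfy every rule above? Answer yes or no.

no

R lies to the left of J, so going from J to R would need a leftward move — but moves only go right/down, so J cannot be visited before R.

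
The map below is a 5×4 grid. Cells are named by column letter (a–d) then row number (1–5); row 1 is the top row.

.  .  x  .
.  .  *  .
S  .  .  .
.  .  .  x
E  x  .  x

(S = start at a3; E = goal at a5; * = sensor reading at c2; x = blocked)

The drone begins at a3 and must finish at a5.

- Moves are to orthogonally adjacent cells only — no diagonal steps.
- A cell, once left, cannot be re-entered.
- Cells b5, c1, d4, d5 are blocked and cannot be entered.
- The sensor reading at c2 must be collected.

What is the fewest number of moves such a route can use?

Any route passes through c2 somewhere between a3 and a5. Summing Manhattan distances along the two legs (a3 → c2 → a5) gives a lower bound of 3 + 5 = 8 moves.
A route of 8 moves achieves this: a3 → a2 → b2 → c2 → c3 → c4 → b4 → a4 → a5.
Since 8 matches the lower bound, it is optimal.

8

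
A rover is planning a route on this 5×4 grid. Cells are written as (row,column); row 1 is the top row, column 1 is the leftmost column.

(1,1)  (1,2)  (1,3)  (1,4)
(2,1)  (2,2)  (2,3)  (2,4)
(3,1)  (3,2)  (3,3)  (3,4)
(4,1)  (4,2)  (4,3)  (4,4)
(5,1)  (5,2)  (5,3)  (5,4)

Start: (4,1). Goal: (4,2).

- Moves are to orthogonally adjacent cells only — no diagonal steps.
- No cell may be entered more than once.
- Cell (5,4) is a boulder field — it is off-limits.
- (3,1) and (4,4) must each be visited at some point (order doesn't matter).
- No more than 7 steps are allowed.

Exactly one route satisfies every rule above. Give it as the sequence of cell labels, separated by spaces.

(4,1) (3,1) (3,2) (3,3) (3,4) (4,4) (4,3) (4,2)

Any route must reach (3,1) and (4,4) and still end at (4,2) within 7 moves, so the order of the required stops is forced.
Route from (4,1): up 1 to (3,1), right 3 to (3,4), down 1 to (4,4), left 2 to (4,2) — 7 moves in all.
Check: all required cells visited; 7 ≤ 7 moves.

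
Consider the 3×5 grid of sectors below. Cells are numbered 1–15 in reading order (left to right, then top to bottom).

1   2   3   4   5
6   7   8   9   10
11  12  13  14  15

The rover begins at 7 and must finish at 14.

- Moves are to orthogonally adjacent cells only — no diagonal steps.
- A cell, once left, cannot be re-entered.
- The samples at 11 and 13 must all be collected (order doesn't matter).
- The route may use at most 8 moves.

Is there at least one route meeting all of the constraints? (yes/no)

yes

One route that works: 7 → 6 → 11 → 12 → 13 → 14.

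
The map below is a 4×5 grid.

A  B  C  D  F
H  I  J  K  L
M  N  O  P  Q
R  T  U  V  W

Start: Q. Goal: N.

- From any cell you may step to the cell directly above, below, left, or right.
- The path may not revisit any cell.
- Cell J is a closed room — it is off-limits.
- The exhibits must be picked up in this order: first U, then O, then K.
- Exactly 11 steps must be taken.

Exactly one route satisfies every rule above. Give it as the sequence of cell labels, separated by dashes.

The waypoints must appear in the order U, O, K, with no cell reused.
Route from Q: down 1 to W, left 2 to U, up 1 to O, right 1 to P, up 2 to D, left 2 to B, down 2 to N — 11 moves in all.
Check: order respected (U at step 3, O at step 4, K at step 6); 11 moves as required.

Q - W - V - U - O - P - K - D - C - B - I - N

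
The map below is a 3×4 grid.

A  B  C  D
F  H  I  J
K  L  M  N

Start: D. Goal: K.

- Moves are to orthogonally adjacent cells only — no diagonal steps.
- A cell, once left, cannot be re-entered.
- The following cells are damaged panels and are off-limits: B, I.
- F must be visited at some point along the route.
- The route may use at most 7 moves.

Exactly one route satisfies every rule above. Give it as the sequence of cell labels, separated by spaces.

The 7-move cap with required stops at F leaves no slack for detours.
Route from D: 2× down (reaching N), 2× left (reaching L), up to H, left to F, down to K — 7 moves in all.
Check: all required cells visited; 7 ≤ 7 moves.

D J N M L H F K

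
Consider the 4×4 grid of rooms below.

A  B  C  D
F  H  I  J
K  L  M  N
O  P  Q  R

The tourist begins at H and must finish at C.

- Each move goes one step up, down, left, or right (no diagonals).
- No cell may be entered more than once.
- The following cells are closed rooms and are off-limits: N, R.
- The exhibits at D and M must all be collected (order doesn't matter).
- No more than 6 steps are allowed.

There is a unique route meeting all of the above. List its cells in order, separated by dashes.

H - L - M - I - J - D - C

The budget equals the shortest possible length, so every move has to be on a shortest route through the required cells.
Route from H: down to L, right to M, up to I, right to J, up to D, left to C — 6 moves in all.
Check: all required cells visited; 6 ≤ 6 moves.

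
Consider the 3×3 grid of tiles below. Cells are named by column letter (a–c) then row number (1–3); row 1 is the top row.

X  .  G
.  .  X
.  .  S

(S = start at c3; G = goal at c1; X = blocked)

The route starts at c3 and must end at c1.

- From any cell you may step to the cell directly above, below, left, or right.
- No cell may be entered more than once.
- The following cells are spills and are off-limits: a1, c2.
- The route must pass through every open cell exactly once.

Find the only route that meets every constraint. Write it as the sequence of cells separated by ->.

c3 -> b3 -> a3 -> a2 -> b2 -> b1 -> c1

Need to visit all 7 open cells exactly once, starting at c3 and ending at c1.
Cell a3 has only two open neighbours (a2 and b3), so the path must pass straight through it: one of those is the cell it's entered from and the other is where it exits.
Route from c3: 2× left (reaching a3), up to a2, right to b2, up to b1, right to c1 — 6 moves in all.
Check: all 7 open cells covered.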